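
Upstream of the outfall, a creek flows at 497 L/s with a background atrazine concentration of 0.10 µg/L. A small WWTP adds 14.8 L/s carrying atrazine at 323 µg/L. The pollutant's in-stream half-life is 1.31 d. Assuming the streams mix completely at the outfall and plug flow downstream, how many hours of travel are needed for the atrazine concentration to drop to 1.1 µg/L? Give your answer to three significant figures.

Mass balance: C = (497.0·0.1000 + 14.80·323.0) / 511.8 = 4830/511.8 = 9.437 µg/L.
Half-life 1.31 d → k = ln 2 / 1.31 = 0.5291 d⁻¹.
9.437·exp(−k·t) = 1.1 → t = ln(9.437/1.1)/k = 351000 s = 97.49 h.

97.5 h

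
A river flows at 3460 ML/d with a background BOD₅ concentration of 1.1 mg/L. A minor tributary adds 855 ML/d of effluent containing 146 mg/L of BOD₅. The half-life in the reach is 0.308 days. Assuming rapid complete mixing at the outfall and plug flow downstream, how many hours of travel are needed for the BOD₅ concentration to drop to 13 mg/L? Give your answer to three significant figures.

Mass balance: C = (3460·1.100 + 855.0·146.0) / 4315 = 128600/4315 = 29.81 mg/L.
Half-life 0.308 d → k = ln 2 / 0.308 = 2.250 d⁻¹.
29.81·exp(−k·t) = 13 → t = ln(29.81/13)/k = 31860 s = 8.851 h.

8.85 h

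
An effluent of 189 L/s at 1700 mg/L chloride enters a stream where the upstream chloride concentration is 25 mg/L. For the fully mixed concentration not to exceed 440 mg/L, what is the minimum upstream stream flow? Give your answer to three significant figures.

Set C_mix = 440: (Q·25.00 + 189.0·1700) / (Q + 189.0) = 440
→ Q = 189.0·(1700 − 440)/(440 − 25.00) = 573.8 L/s.

574 L/s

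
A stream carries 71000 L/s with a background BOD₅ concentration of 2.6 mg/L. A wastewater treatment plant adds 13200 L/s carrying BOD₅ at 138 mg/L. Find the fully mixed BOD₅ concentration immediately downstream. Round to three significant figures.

Mass balance: C = (71000·2.600 + 13200·138.0) / 84200 = 2006000/84200 = 23.83 mg/L.

23.8 mg/L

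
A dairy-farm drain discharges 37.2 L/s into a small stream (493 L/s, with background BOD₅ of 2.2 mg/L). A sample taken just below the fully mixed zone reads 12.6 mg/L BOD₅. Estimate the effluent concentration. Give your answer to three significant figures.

150 mg/L

Mass balance: 493.0·2.200 + 37.20·Cₑ = 530.2·12.60
→ Cₑ = (530.2·12.60 − 493.0·2.200) / 37.20 = 150.4 mg/L.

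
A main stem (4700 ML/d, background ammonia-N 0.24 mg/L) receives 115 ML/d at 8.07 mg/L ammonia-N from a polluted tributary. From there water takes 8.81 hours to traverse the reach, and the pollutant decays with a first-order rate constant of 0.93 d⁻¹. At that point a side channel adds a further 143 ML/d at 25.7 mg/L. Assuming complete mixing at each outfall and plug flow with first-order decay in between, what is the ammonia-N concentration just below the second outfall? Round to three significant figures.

1.04 mg/L

Conservation of mass: C = (4700·0.2400 + 115.0·8.070) / 4815 = 2056/4815 = 0.4270 mg/L; combined flow 4815 ML/d.
Decay over the reach: 0.4270·exp(−kt) = 0.4270·0.7108 = 0.3035 mg/L.
Second outfall: C = (4815·0.3035 + 143.0·25.70)/4958 = 1.036 mg/L.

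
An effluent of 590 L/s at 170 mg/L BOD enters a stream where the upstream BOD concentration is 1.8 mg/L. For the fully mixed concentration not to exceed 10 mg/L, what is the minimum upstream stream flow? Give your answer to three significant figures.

11500 L/s

Set C_mix = 10: (Q·1.800 + 590.0·170.0) / (Q + 590.0) = 10
→ Q = 590.0·(170.0 − 10)/(10 − 1.800) = 11510 L/s.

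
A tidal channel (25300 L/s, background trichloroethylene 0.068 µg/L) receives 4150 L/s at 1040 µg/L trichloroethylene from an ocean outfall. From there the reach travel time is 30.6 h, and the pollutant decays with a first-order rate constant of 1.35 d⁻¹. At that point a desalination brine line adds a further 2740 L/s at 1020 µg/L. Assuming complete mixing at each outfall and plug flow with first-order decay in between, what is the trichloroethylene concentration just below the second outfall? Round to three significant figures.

After mixing, C = (25300·0.06800 + 4150·1040) / 29450 = 4318000/29450 = 146.6 µg/L; combined flow 29450 L/s.
Applying C = C₀e^(−kt): 146.6 × 0.1788 = 26.22 µg/L.
At the second outfall, C = (29450·26.22 + 2740·1020) / (29450 + 2740) = 110.8 µg/L.

111 µg/L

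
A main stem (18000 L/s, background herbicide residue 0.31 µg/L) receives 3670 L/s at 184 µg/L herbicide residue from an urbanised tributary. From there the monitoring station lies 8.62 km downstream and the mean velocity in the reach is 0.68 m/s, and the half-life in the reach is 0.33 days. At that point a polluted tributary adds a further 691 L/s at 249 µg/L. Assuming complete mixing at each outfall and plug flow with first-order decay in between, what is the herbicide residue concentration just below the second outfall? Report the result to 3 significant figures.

30.1 µg/L

Mass balance: C = (18000·0.3100 + 3670·184.0) / 21670 = 680900/21670 = 31.42 µg/L; combined flow 21670 L/s.
Travel time t = 8.62·1000 / 0.68 = 12680 s = 3.521 h.
Half-life 0.33 d → k = ln 2 / 0.33 = 2.100 d⁻¹.
First-order decay: C = 31.42·exp(−k·t) = 31.42·0.7348 = 23.09 µg/L.
At the second outfall, C = (21670·23.09 + 691.0·249.0) / (21670 + 691.0) = 30.07 µg/L.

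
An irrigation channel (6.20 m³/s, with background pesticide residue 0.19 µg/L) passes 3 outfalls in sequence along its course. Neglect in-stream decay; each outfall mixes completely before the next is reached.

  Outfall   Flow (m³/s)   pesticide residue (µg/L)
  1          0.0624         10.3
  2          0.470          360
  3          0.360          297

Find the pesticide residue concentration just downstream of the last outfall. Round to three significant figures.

39.2 µg/L

Outfall 1: combined Q = 6.262 m³/s; C = (6.200·0.1900 + 0.06240·10.30)/6.262 = 0.2907 µg/L.
Outfall 2: combined Q = 6.732 m³/s; C = (6.262·0.2907 + 0.4700·360.0)/6.732 = 25.40 µg/L.
Outfall 3: combined Q = 7.092 m³/s; C = (6.732·25.40 + 0.3600·297.0)/7.092 = 39.19 µg/L.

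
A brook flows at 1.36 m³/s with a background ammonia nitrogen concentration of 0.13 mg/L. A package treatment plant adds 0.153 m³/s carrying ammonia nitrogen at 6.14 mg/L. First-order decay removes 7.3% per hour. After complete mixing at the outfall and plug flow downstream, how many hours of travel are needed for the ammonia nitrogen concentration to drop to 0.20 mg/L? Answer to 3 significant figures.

Conservation of mass: C = (1.360·0.1300 + 0.1530·6.140) / 1.513 = 1.116/1.513 = 0.7378 mg/L.
7.3%/h lost → k = −ln(1 − 0.073) = 0.07580 h⁻¹.
0.7378·exp(−k·t) = 0.20 → t = ln(0.7378/0.20)/k = 61990 s = 17.22 h.

17.2 h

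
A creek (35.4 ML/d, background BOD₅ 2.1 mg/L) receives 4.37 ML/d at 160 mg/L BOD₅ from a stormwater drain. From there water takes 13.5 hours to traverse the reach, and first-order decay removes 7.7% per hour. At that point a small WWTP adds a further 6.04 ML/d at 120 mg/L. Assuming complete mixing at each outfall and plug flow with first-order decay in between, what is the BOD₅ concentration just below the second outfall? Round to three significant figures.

21.5 mg/L

Flow-weighted average: C = (35.40·2.100 + 4.370·160.0) / 39.77 = 773.5/39.77 = 19.45 mg/L; combined flow 39.77 ML/d.
7.7%/h lost → k = −ln(1 − 0.077) = 0.08013 h⁻¹.
Applying C = C₀e^(−kt): 19.45 × 0.3390 = 6.594 mg/L.
Second outfall: C = (39.77·6.594 + 6.040·120.0)/45.81 = 21.55 mg/L.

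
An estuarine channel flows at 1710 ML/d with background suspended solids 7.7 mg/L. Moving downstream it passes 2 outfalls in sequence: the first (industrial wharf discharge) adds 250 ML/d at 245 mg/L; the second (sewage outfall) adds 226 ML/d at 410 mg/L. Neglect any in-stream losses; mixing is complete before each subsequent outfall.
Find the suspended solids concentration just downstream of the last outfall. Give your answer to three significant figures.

76.4 mg/L

Outfall 1: combined Q = 1960 ML/d; C = (1710·7.700 + 250.0·245.0)/1960 = 37.97 mg/L.
Outfall 2: combined Q = 2186 ML/d; C = (1960·37.97 + 226.0·410.0)/2186 = 76.43 mg/L.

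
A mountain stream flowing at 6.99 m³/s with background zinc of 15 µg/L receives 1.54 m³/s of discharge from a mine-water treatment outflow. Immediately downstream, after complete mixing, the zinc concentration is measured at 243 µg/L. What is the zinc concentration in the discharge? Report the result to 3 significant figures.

Mass balance: 6.990·15.00 + 1.540·Cₑ = 8.530·243.0
→ Cₑ = (8.530·243.0 − 6.990·15.00) / 1.540 = 1278 µg/L.

1280 µg/L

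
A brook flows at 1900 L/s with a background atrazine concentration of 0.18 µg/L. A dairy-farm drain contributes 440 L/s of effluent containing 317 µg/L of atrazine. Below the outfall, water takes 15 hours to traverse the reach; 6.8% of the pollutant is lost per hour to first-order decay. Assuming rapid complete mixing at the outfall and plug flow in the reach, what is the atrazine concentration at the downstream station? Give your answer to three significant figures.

20.8 µg/L

After mixing, C = (1900·0.1800 + 440.0·317.0) / 2340 = 139800/2340 = 59.75 µg/L.
6.8%/h lost → k = −ln(1 − 0.068) = 0.07042 h⁻¹.
Applying C = C₀e^(−kt): 59.75 × 0.3477 = 20.78 µg/L.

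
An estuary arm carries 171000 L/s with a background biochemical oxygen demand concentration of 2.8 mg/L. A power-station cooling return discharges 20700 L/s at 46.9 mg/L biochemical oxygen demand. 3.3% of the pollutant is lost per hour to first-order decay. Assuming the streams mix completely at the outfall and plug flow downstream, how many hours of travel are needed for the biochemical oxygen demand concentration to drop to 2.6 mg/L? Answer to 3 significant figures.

31.8 h

Conservation of mass: C = (171000·2.800 + 20700·46.90) / 191700 = 1450000/191700 = 7.562 mg/L.
3.3%/h lost → k = −ln(1 − 0.033) = 0.03356 h⁻¹.
7.562·exp(−k·t) = 2.6 → t = ln(7.562/2.6)/k = 114500 s = 31.82 h.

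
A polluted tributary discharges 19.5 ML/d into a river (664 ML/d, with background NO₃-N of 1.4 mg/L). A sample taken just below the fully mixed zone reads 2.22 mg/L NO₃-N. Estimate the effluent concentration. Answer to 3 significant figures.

30.1 mg/L

Mass balance: 664.0·1.400 + 19.50·Cₑ = 683.5·2.220
→ Cₑ = (683.5·2.220 − 664.0·1.400) / 19.50 = 30.14 mg/L.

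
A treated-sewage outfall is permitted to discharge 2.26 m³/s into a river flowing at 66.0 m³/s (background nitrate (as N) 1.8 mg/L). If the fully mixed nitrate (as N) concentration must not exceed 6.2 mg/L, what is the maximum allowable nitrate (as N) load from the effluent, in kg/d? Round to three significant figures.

Mass balance at the limit: 66.00·1.800 + 2.260·Cₑ = 68.26·6.2 → Cₑ = 134.7 mg/L.
Load = 2.260 m³/s × 134.7 g/m³ × 86 400 s/d = 26300 kg/d.

26300 kg/d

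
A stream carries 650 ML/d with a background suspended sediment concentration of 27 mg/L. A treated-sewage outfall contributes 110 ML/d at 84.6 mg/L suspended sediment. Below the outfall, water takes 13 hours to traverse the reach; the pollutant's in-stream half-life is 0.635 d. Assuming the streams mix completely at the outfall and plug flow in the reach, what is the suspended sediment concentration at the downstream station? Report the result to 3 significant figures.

19.6 mg/L

Conservation of mass: C = (650.0·27.00 + 110.0·84.60) / 760.0 = 26860/760.0 = 35.34 mg/L.
Half-life 0.635 d → k = ln 2 / 0.635 = 1.092 d⁻¹.
Applying C = C₀e^(−kt): 35.34 × 0.5536 = 19.56 mg/L.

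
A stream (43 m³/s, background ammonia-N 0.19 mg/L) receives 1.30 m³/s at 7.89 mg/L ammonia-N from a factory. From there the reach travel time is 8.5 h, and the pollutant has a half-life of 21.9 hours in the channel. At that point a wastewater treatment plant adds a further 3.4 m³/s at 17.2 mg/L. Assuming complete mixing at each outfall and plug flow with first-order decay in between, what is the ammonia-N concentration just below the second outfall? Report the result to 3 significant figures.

1.52 mg/L

Mixed concentration C = ΣQC/ΣQ = (43.00·0.1900 + 1.300·7.890) / 44.30 = 18.43/44.30 = 0.4160 mg/L; combined flow 44.30 m³/s.
Half-life 21.9 h → k = ln 2 / 21.9 = 0.03165 h⁻¹ = 0.7596 d⁻¹.
After decay, C = 0.4160 × e^(−kt) = 0.4160 × 0.7641 = 0.3178 mg/L.
At the second outfall, C = (44.30·0.3178 + 3.400·17.20) / (44.30 + 3.400) = 1.521 mg/L.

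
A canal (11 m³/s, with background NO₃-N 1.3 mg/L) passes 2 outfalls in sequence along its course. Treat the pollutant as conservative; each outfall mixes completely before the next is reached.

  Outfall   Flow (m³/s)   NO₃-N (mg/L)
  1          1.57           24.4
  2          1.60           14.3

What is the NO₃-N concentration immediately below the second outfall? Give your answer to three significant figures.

Below outfall 1: Q → 12.57 m³/s, C = (11.00·1.300 + 1.570·24.40)/12.57 = 4.185 mg/L.
Below outfall 2: Q → 14.17 m³/s, C = (12.57·4.185 + 1.600·14.30)/14.17 = 5.327 mg/L.

5.33 mg/L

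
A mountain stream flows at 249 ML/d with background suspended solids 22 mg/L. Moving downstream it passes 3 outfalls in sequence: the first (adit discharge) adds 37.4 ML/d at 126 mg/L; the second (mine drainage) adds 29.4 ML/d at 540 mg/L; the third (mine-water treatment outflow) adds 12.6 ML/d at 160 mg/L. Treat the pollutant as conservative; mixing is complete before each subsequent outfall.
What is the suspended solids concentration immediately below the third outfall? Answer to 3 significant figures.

85.5 mg/L

Outfall 1: combined Q = 286.4 ML/d; C = (249.0·22.00 + 37.40·126.0)/286.4 = 35.58 mg/L.
Outfall 2: combined Q = 315.8 ML/d; C = (286.4·35.58 + 29.40·540.0)/315.8 = 82.54 mg/L.
Outfall 3: combined Q = 328.4 ML/d; C = (315.8·82.54 + 12.60·160.0)/328.4 = 85.51 mg/L.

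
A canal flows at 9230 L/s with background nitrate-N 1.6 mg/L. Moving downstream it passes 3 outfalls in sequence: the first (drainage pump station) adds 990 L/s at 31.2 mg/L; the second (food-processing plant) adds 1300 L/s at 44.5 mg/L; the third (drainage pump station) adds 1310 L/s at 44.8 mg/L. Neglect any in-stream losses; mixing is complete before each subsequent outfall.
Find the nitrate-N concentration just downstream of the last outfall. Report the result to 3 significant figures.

Outfall 1: combined Q = 10220 L/s; C = (9230·1.600 + 990.0·31.20)/10220 = 4.467 mg/L.
Outfall 2: combined Q = 11520 L/s; C = (10220·4.467 + 1300·44.50)/11520 = 8.985 mg/L.
Outfall 3: combined Q = 12830 L/s; C = (11520·8.985 + 1310·44.80)/12830 = 12.64 mg/L.

12.6 mg/L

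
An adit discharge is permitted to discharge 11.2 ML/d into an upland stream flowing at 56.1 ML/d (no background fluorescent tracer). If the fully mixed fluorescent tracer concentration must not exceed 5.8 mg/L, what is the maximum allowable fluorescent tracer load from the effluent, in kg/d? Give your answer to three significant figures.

Mass balance at the limit: 56.10·0 + 11.20·Cₑ = 67.30·5.8 → Cₑ = 34.85 mg/L.
11.20 ML/d = 0.1296 m³/s. Load = 0.1296 m³/s × 34.85 g/m³ × 86 400 s/d = 390.3 kg/d.

390 kg/d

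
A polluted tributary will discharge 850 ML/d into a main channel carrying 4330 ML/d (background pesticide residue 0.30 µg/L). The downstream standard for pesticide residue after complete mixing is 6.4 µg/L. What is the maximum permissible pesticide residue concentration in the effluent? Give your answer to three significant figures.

37.5 µg/L

At the limit, (Qr·Cr + Qe·Cₑ)/(Qr + Qe) = 6.4:
Cₑ = (5180·6.4 − 4330·0.3000) / 850.0 = 37.47 µg/L.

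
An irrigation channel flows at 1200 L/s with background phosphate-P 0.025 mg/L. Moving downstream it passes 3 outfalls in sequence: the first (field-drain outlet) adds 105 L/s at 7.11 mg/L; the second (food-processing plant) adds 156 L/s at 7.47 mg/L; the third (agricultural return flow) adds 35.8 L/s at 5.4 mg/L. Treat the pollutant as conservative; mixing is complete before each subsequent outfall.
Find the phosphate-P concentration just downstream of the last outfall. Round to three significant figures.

1.43 mg/L

After outfall 1: Q = 1200 + 105.0 = 1305 L/s; C = (1200·0.02500 + 105.0·7.110)/1305 = 0.5951 mg/L.
After outfall 2: Q = 1305 + 156.0 = 1461 L/s; C = (1305·0.5951 + 156.0·7.470)/1461 = 1.329 mg/L.
After outfall 3: Q = 1461 + 35.80 = 1497 L/s; C = (1461·1.329 + 35.80·5.400)/1497 = 1.427 mg/L.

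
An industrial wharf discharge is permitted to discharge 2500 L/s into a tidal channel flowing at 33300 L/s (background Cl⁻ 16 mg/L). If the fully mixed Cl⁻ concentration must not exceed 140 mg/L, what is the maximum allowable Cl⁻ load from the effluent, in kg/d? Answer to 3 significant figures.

387000 kg/d

Mass balance at the limit: 33300·16.00 + 2500·Cₑ = 35800·140 → Cₑ = 1792 mg/L.
2500 L/s = 2.500 m³/s. Load = 2.500 m³/s × 1792 g/m³ × 86 400 s/d = 387000 kg/d.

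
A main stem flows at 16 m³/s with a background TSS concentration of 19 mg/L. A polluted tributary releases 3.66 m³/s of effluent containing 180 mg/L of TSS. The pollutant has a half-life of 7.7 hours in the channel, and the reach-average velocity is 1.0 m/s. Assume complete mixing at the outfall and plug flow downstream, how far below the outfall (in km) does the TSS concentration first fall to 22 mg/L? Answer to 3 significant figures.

Mixed concentration C = ΣQC/ΣQ = (16.00·19.00 + 3.660·180.0) / 19.66 = 962.8/19.66 = 48.97 mg/L.
Half-life 7.7 h → k = ln 2 / 7.7 = 0.09002 h⁻¹ = 2.160 d⁻¹.
Set 48.97·exp(−k·t) = 22 → t = ln(48.97/22)/k = 32000 s = 8.889 h.
Distance = v·t = 1.0·32000 = 32000 m = 32.00 km.

32.0 km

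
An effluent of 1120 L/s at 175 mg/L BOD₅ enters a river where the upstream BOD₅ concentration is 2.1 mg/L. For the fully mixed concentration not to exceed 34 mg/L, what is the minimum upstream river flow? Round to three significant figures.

Set C_mix = 34: (Q·2.100 + 1120·175.0) / (Q + 1120) = 34
→ Q = 1120·(175.0 − 34)/(34 − 2.100) = 4950 L/s.

4950 L/s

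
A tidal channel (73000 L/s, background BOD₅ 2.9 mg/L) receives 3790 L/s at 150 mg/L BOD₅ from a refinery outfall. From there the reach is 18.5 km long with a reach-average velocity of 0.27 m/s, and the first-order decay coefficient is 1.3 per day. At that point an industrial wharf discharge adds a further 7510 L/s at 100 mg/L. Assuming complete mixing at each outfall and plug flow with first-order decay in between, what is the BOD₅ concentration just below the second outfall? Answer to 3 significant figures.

After mixing, C = (73000·2.900 + 3790·150.0) / 76790 = 780200/76790 = 10.16 mg/L; combined flow 76790 L/s.
Travel time t = 18.5·1000 / 0.27 = 68520 s = 19.03 h.
After decay, C = 10.16 × e^(−kt) = 10.16 × 0.3567 = 3.624 mg/L.
At the second outfall, C = (76790·3.624 + 7510·100.0) / (76790 + 7510) = 12.21 mg/L.

12.2 mg/L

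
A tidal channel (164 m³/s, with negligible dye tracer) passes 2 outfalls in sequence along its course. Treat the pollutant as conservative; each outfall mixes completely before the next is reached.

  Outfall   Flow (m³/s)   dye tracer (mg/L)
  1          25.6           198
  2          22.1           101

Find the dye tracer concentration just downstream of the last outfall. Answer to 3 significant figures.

34.5 mg/L

Below outfall 1: Q → 189.6 m³/s, C = (164.0·0 + 25.60·198.0)/189.6 = 26.73 mg/L.
Below outfall 2: Q → 211.7 m³/s, C = (189.6·26.73 + 22.10·101.0)/211.7 = 34.49 mg/L.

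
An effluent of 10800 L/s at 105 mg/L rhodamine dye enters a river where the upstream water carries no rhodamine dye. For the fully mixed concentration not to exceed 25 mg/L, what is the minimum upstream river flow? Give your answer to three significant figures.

34600 L/s

Set C_mix = 25: (Q·0 + 10800·105.0) / (Q + 10800) = 25
→ Q = 10800·(105.0 − 25)/(25 − 0) = 34560 L/s.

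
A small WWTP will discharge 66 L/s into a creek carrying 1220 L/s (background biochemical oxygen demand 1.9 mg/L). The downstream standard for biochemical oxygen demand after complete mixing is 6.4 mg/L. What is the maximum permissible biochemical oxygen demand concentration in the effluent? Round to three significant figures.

89.6 mg/L

At the limit, (Qr·Cr + Qe·Cₑ)/(Qr + Qe) = 6.4:
Cₑ = (1286·6.4 − 1220·1.900) / 66.00 = 89.58 mg/L.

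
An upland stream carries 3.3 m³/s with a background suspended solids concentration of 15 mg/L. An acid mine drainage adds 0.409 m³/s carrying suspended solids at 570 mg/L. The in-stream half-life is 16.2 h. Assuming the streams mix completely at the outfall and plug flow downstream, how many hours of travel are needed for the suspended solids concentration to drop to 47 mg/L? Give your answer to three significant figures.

Conservation of mass: C = (3.300·15.00 + 0.4090·570.0) / 3.709 = 282.6/3.709 = 76.20 mg/L.
Half-life 16.2 h → k = ln 2 / 16.2 = 0.04279 h⁻¹ = 1.027 d⁻¹.
76.20·exp(−k·t) = 47 → t = ln(76.20/47)/k = 40660 s = 11.29 h.

11.3 h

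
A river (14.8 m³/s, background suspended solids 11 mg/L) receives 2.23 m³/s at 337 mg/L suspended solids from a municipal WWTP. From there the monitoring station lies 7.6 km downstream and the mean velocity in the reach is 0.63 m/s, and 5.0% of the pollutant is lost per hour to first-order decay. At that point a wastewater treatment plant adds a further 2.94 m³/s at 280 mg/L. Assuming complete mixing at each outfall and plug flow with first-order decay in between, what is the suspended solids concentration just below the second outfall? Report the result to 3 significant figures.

Mixed concentration C = ΣQC/ΣQ = (14.80·11.00 + 2.230·337.0) / 17.03 = 914.3/17.03 = 53.69 mg/L; combined flow 17.03 m³/s.
Travel time t = 7.6·1000 / 0.63 = 12060 s = 3.351 h.
5.0%/h lost → k = −ln(1 − 0.05) = 0.05129 h⁻¹.
Decay over the reach: 53.69·exp(−kt) = 53.69·0.8421 = 45.21 mg/L.
Second outfall: C = (17.03·45.21 + 2.940·280.0)/19.97 = 79.78 mg/L.

79.8 mg/L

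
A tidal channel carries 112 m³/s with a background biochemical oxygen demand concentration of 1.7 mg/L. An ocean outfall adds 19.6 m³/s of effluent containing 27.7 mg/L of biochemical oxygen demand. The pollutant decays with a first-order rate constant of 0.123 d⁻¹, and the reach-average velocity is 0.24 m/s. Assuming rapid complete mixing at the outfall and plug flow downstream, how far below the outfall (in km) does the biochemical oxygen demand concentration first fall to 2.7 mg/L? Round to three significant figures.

After mixing, C = (112.0·1.700 + 19.60·27.70) / 131.6 = 733.3/131.6 = 5.572 mg/L.
Set 5.572·exp(−k·t) = 2.7 → t = ln(5.572/2.7)/k = 509000 s = 141.4 h.
Distance = v·t = 0.24·509000 = 122200 m = 122.2 km.

122 km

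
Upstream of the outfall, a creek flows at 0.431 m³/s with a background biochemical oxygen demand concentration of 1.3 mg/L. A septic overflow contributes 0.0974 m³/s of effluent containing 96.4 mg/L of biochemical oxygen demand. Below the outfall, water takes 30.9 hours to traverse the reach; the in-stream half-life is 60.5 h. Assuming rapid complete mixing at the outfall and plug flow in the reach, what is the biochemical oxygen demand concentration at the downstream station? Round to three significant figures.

After mixing, C = (0.4310·1.300 + 0.09740·96.40) / 0.5284 = 9.950/0.5284 = 18.83 mg/L.
Half-life 60.5 h → k = ln 2 / 60.5 = 0.01146 h⁻¹ = 0.2750 d⁻¹.
First-order decay: C = 18.83·exp(−k·t) = 18.83·0.7019 = 13.22 mg/L.

13.2 mg/L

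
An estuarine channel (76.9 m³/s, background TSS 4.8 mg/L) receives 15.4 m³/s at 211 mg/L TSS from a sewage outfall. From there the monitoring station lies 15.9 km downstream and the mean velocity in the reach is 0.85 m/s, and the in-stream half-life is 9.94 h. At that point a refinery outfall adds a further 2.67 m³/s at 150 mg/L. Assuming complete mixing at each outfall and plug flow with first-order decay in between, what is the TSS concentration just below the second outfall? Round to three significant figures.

After mixing, C = (76.90·4.800 + 15.40·211.0) / 92.30 = 3619/92.30 = 39.20 mg/L; combined flow 92.30 m³/s.
Travel time t = 15.9·1000 / 0.85 = 18710 s = 5.196 h.
Half-life 9.94 h → k = ln 2 / 9.94 = 0.06973 h⁻¹ = 1.674 d⁻¹.
First-order decay: C = 39.20·exp(−k·t) = 39.20·0.6960 = 27.29 mg/L.
Second outfall: C = (92.30·27.29 + 2.670·150.0)/94.97 = 30.74 mg/L.

30.7 mg/L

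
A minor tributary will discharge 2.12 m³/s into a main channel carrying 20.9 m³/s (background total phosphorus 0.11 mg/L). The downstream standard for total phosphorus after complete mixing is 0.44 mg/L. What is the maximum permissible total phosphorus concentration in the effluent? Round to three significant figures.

At the limit, (Qr·Cr + Qe·Cₑ)/(Qr + Qe) = 0.44:
Cₑ = (23.02·0.44 − 20.90·0.1100) / 2.120 = 3.693 mg/L.

3.69 mg/L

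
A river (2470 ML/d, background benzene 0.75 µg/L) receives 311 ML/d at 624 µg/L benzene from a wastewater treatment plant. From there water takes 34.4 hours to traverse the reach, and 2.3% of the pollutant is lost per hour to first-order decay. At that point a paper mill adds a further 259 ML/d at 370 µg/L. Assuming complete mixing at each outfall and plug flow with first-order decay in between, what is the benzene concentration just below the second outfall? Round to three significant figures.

60.5 µg/L

Conservation of mass: C = (2470·0.7500 + 311.0·624.0) / 2781 = 195900/2781 = 70.45 µg/L; combined flow 2781 ML/d.
2.3%/h lost → k = −ln(1 − 0.023) = 0.02327 h⁻¹.
Decay over the reach: 70.45·exp(−kt) = 70.45·0.4491 = 31.64 µg/L.
Second outfall: C = (2781·31.64 + 259.0·370.0)/3040 = 60.47 µg/L.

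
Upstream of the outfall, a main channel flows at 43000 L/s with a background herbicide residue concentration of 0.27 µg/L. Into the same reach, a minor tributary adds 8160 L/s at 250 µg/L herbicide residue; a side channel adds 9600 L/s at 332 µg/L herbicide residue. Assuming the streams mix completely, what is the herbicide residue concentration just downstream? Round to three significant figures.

Conservation of mass: C = (43000·0.2700 + 8160·250.0 + 9600·332.0) / 60760 = 5239000/60760 = 86.22 µg/L.

86.2 µg/L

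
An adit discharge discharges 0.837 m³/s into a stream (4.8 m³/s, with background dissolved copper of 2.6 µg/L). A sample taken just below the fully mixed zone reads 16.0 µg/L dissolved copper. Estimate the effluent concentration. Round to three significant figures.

Mass balance: 4.800·2.600 + 0.8370·Cₑ = 5.637·16.00
→ Cₑ = (5.637·16.00 − 4.800·2.600) / 0.8370 = 92.85 µg/L.

92.8 µg/L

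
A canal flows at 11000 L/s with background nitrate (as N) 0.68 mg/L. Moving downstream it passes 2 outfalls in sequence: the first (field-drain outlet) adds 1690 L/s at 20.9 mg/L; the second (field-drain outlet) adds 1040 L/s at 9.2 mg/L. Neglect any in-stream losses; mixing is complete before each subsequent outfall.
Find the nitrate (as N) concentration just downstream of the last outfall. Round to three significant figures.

3.81 mg/L

Below outfall 1: Q → 12690 L/s, C = (11000·0.6800 + 1690·20.90)/12690 = 3.373 mg/L.
Below outfall 2: Q → 13730 L/s, C = (12690·3.373 + 1040·9.200)/13730 = 3.814 mg/L.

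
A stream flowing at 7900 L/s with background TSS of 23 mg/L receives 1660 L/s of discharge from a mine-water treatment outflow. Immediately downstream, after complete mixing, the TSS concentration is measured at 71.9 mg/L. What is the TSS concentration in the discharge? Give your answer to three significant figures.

305 mg/L

Mass balance: 7900·23.00 + 1660·Cₑ = 9560·71.90
→ Cₑ = (9560·71.90 − 7900·23.00) / 1660 = 304.6 mg/L.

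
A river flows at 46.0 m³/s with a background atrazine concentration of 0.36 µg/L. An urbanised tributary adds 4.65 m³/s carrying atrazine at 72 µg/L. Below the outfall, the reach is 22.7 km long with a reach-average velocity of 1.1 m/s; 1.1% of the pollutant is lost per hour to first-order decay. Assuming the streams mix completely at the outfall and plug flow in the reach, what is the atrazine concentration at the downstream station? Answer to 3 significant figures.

6.51 µg/L

Flow-weighted average: C = (46.00·0.3600 + 4.650·72.00) / 50.65 = 351.4/50.65 = 6.937 µg/L.
Travel time t = 22.7·1000 / 1.1 = 20640 s = 5.732 h.
1.1%/h lost → k = −ln(1 − 0.011) = 0.01106 h⁻¹.
First-order decay: C = 6.937·exp(−k·t) = 6.937·0.9386 = 6.511 µg/L.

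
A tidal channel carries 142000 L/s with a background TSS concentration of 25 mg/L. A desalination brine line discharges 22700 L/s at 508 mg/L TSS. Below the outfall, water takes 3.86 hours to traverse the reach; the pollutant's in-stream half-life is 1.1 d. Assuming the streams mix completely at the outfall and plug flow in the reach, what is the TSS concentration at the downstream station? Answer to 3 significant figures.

82.7 mg/L

Flow-weighted average: C = (142000·25.00 + 22700·508.0) / 164700 = 15080000/164700 = 91.57 mg/L.
Half-life 1.1 d → k = ln 2 / 1.1 = 0.6301 d⁻¹.
First-order decay: C = 91.57·exp(−k·t) = 91.57·0.9036 = 82.74 mg/L.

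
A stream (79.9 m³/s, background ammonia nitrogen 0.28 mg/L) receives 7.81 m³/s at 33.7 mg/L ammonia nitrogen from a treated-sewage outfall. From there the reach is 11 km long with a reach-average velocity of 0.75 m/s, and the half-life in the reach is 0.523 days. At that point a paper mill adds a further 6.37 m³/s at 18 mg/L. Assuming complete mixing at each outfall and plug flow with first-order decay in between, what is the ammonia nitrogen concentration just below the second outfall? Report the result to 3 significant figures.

After mixing, C = (79.90·0.2800 + 7.810·33.70) / 87.71 = 285.6/87.71 = 3.256 mg/L; combined flow 87.71 m³/s.
Travel time t = 11·1000 / 0.75 = 14670 s = 4.074 h.
Half-life 0.523 d → k = ln 2 / 0.523 = 1.325 d⁻¹.
Applying C = C₀e^(−kt): 3.256 × 0.7985 = 2.600 mg/L.
At the second outfall, C = (87.71·2.600 + 6.370·18.00) / (87.71 + 6.370) = 3.643 mg/L.

3.64 mg/L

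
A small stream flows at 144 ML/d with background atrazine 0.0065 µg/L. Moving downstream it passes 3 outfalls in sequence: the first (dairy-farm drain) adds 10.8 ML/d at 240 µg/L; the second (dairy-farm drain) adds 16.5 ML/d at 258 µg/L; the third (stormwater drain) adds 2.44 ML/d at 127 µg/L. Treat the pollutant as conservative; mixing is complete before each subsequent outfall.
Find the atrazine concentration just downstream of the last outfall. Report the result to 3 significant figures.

41.2 µg/L

Outfall 1: combined Q = 154.8 ML/d; C = (144.0·0.006500 + 10.80·240.0)/154.8 = 16.75 µg/L.
Outfall 2: combined Q = 171.3 ML/d; C = (154.8·16.75 + 16.50·258.0)/171.3 = 39.99 µg/L.
Outfall 3: combined Q = 173.7 ML/d; C = (171.3·39.99 + 2.440·127.0)/173.7 = 41.21 µg/L.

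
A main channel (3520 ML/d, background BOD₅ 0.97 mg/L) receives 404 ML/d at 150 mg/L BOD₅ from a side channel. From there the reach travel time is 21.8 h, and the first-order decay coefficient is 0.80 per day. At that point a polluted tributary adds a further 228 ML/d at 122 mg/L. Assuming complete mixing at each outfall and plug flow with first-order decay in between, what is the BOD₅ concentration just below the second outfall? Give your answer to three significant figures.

14.2 mg/L

Flow-weighted average: C = (3520·0.9700 + 404.0·150.0) / 3924 = 64010/3924 = 16.31 mg/L; combined flow 3924 ML/d.
After decay, C = 16.31 × e^(−kt) = 16.31 × 0.4835 = 7.888 mg/L.
Second outfall: C = (3924·7.888 + 228.0·122.0)/4152 = 14.15 mg/L.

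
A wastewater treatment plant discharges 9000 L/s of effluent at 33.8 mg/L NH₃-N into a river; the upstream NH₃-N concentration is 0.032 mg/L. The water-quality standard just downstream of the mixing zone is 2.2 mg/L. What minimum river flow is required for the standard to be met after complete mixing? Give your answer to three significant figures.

131000 L/s

Set C_mix = 2.2: (Q·0.03200 + 9000·33.80) / (Q + 9000) = 2.2
→ Q = 9000·(33.80 − 2.2)/(2.2 − 0.03200) = 131200 L/s.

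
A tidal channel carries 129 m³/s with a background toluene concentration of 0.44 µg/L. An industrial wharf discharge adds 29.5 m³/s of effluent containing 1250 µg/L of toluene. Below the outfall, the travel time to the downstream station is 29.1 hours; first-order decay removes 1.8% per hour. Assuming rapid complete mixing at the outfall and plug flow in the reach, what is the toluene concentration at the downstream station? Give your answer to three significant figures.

Mixed concentration C = ΣQC/ΣQ = (129.0·0.4400 + 29.50·1250) / 158.5 = 36930/158.5 = 233.0 µg/L.
1.8%/h lost → k = −ln(1 − 0.018) = 0.01816 h⁻¹.
Applying C = C₀e^(−kt): 233.0 × 0.5894 = 137.3 µg/L.

137 µg/L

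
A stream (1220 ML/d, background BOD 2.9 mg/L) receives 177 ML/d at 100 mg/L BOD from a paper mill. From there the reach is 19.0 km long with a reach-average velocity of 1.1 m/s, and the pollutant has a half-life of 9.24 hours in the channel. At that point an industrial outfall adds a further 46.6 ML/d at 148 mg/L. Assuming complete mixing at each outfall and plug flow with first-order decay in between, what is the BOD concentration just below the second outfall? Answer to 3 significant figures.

Mixed concentration C = ΣQC/ΣQ = (1220·2.900 + 177.0·100.0) / 1397 = 21240/1397 = 15.20 mg/L; combined flow 1397 ML/d.
Travel time t = 19.0·1000 / 1.1 = 17270 s = 4.798 h.
Half-life 9.24 h → k = ln 2 / 9.24 = 0.07502 h⁻¹ = 1.800 d⁻¹.
First-order decay: C = 15.20·exp(−k·t) = 15.20·0.6977 = 10.61 mg/L.
Second outfall: C = (1397·10.61 + 46.60·148.0)/1444 = 15.04 mg/L.

15.0 mg/L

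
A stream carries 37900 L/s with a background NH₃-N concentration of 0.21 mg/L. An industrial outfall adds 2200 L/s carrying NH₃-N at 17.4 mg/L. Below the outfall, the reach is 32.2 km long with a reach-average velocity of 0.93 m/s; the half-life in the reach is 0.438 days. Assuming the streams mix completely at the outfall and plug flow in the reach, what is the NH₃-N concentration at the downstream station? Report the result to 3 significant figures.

Mixed concentration C = ΣQC/ΣQ = (37900·0.2100 + 2200·17.40) / 40100 = 46240/40100 = 1.153 mg/L.
Travel time t = 32.2·1000 / 0.93 = 34620 s = 9.618 h.
Half-life 0.438 d → k = ln 2 / 0.438 = 1.583 d⁻¹.
First-order decay: C = 1.153·exp(−k·t) = 1.153·0.5304 = 0.6116 mg/L.

0.612 mg/L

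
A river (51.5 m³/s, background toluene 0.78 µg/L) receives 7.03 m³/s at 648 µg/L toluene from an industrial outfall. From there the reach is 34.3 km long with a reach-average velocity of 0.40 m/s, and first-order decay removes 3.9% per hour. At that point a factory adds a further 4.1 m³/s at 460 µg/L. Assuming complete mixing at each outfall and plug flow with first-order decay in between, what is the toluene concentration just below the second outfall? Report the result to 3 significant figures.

58.6 µg/L

Flow-weighted average: C = (51.50·0.7800 + 7.030·648.0) / 58.53 = 4596/58.53 = 78.52 µg/L; combined flow 58.53 m³/s.
Travel time t = 34.3·1000 / 0.40 = 85750 s = 23.82 h.
3.9%/h lost → k = −ln(1 − 0.039) = 0.03978 h⁻¹.
Decay over the reach: 78.52·exp(−kt) = 78.52·0.3877 = 30.44 µg/L.
At the second outfall, C = (58.53·30.44 + 4.100·460.0) / (58.53 + 4.100) = 58.56 µg/L.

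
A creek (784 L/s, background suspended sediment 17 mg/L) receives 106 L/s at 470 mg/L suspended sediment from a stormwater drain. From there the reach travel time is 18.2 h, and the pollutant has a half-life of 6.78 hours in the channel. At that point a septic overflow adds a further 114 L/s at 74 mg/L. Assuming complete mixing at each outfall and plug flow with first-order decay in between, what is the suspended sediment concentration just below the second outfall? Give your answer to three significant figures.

18.2 mg/L

Flow-weighted average: C = (784.0·17.00 + 106.0·470.0) / 890.0 = 63150/890.0 = 70.95 mg/L; combined flow 890.0 L/s.
Half-life 6.78 h → k = ln 2 / 6.78 = 0.1022 h⁻¹ = 2.454 d⁻¹.
After decay, C = 70.95 × e^(−kt) = 70.95 × 0.1556 = 11.04 mg/L.
At the second outfall, C = (890.0·11.04 + 114.0·74.00) / (890.0 + 114.0) = 18.19 mg/L.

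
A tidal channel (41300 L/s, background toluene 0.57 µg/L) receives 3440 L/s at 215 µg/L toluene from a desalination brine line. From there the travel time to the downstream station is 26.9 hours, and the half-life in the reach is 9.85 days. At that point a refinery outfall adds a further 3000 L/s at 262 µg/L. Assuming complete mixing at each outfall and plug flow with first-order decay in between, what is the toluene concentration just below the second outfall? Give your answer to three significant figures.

After mixing, C = (41300·0.5700 + 3440·215.0) / 44740 = 763100/44740 = 17.06 µg/L; combined flow 44740 L/s.
Half-life 9.85 d → k = ln 2 / 9.85 = 0.07037 d⁻¹.
After decay, C = 17.06 × e^(−kt) = 17.06 × 0.9242 = 15.76 µg/L.
Second outfall: C = (44740·15.76 + 3000·262.0)/47740 = 31.24 µg/L.

31.2 µg/L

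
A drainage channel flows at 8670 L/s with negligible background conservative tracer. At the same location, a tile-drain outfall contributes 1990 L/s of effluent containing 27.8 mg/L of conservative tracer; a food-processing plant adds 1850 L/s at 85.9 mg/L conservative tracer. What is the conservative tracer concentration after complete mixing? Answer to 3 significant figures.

Conservation of mass: C = (8670·0 + 1990·27.80 + 1850·85.90) / 12510 = 214200/12510 = 17.13 mg/L.

17.1 mg/L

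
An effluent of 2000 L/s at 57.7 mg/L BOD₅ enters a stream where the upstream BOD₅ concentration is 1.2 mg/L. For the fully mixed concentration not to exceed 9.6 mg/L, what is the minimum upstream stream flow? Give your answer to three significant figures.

11500 L/s

Set C_mix = 9.6: (Q·1.200 + 2000·57.70) / (Q + 2000) = 9.6
→ Q = 2000·(57.70 − 9.6)/(9.6 − 1.200) = 11450 L/s.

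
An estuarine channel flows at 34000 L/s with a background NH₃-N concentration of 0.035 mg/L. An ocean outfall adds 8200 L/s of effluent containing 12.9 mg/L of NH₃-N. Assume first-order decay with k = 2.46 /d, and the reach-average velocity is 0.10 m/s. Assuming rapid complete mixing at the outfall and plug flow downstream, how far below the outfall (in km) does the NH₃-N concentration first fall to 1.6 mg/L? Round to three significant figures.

1.62 km

Flow-weighted average: C = (34000·0.03500 + 8200·12.90) / 42200 = 107000/42200 = 2.535 mg/L.
Set 2.535·exp(−k·t) = 1.6 → t = ln(2.535/1.6)/k = 16160 s = 4.489 h.
Distance = v·t = 0.10·16160 = 1616 m = 1.616 km.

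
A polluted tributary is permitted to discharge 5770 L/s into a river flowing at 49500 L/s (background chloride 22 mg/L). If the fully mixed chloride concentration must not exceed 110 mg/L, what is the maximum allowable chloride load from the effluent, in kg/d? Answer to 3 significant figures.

431000 kg/d

Mass balance at the limit: 49500·22.00 + 5770·Cₑ = 55270·110 → Cₑ = 864.9 mg/L.
5770 L/s = 5.770 m³/s. Load = 5.770 m³/s × 864.9 g/m³ × 86 400 s/d = 431200 kg/d.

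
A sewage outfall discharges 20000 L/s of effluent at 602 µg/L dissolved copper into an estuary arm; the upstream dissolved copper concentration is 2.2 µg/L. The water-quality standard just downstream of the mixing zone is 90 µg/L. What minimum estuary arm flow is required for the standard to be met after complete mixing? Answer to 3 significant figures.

117000 L/s

Set C_mix = 90: (Q·2.200 + 20000·602.0) / (Q + 20000) = 90
→ Q = 20000·(602.0 − 90)/(90 − 2.200) = 116600 L/s.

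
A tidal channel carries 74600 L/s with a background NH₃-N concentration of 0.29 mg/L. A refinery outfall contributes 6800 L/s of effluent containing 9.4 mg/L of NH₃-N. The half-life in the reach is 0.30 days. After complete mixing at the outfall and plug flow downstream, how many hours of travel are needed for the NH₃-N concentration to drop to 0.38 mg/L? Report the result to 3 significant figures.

After mixing, C = (74600·0.2900 + 6800·9.400) / 81400 = 85550/81400 = 1.051 mg/L.
Half-life 0.30 d → k = ln 2 / 0.30 = 2.310 d⁻¹.
1.051·exp(−k·t) = 0.38 → t = ln(1.051/0.38)/k = 38040 s = 10.57 h.

10.6 h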